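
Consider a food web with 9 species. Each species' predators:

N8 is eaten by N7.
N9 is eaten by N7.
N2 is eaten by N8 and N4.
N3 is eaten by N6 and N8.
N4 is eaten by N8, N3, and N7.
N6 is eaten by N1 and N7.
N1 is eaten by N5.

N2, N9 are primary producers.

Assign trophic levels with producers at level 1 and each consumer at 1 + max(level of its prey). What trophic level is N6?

Trophic level 4

N2 is a producer → level 1.
N4 eats N2 → level 2.
N3 eats N4 → level 3.
N6 eats N3 → level 4.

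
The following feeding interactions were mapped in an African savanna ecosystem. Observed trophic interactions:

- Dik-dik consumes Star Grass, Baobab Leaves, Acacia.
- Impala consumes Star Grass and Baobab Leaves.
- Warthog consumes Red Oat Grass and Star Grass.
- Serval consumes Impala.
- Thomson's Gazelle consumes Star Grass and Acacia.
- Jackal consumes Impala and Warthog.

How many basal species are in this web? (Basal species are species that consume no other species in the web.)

Basal species (no prey listed): Acacia, Baobab Leaves, Star Grass, Red Oat Grass.
Count: 4.

4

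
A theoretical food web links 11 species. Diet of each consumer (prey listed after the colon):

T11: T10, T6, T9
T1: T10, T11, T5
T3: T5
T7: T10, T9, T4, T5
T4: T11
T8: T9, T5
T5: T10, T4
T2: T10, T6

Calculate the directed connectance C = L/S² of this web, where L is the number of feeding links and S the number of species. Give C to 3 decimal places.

C = 0.149

The web has S = 11 species and L = 18 feeding links.
C = L / S² = 18 / 121 = 0.1488 ≈ 0.149.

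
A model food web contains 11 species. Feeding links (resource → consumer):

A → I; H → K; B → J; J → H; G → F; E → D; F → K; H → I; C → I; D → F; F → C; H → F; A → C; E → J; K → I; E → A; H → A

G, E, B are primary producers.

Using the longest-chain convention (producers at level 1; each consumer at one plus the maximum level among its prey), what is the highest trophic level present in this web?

6

Producers (level 1): G, E, B.
E → J → H → F → K → I gives I level 6.
No species has a prey at level 6, so no species reaches level 7.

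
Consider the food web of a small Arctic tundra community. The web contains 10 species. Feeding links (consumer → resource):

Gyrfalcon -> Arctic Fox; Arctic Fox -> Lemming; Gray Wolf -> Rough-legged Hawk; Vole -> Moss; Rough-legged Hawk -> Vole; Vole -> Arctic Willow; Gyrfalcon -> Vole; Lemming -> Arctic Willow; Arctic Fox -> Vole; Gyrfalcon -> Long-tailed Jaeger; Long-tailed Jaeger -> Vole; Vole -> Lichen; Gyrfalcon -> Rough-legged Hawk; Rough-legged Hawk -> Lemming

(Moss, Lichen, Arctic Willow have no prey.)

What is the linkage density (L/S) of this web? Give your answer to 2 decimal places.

There are L = 14 links among S = 10 species.
L/S = 14/10 = 1.4000 ≈ 1.40.

L/S = 1.40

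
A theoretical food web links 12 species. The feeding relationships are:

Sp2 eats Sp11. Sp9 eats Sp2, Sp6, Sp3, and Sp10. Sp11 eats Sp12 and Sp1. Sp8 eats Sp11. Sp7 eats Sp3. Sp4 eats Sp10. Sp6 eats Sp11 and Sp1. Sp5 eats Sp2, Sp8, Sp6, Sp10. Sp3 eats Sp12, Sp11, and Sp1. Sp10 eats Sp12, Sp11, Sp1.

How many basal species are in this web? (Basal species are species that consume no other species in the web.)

Basal species (no prey listed): Sp12, Sp1.
Count: 2.

2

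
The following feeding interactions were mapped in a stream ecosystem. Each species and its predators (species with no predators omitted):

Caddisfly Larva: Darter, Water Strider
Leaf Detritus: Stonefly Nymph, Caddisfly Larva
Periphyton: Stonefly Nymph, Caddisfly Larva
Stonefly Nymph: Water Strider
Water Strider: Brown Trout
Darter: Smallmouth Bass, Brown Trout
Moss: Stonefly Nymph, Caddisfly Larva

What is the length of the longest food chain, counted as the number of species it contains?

4 species

One longest chain: Moss → Caddisfly Larva → Darter → Smallmouth Bass.
It has 4 species and 3 links.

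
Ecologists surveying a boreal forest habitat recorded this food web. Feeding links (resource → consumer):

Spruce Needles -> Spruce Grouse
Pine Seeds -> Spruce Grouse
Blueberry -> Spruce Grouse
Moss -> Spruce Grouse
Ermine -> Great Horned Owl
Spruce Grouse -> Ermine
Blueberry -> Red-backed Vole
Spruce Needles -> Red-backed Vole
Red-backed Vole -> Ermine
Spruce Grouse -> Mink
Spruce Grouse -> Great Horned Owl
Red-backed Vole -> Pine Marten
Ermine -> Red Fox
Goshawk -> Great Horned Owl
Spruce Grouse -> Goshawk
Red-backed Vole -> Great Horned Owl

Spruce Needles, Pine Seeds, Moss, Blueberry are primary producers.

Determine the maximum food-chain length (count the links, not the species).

3 links

One longest chain: Spruce Needles → Spruce Grouse → Ermine → Red Fox.
It has 4 species and 3 links.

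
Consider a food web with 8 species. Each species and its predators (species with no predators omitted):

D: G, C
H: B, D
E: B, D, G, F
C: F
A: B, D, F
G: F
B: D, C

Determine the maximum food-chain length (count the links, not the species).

4 links

One longest chain: E → B → D → G → F.
It has 5 species and 4 links.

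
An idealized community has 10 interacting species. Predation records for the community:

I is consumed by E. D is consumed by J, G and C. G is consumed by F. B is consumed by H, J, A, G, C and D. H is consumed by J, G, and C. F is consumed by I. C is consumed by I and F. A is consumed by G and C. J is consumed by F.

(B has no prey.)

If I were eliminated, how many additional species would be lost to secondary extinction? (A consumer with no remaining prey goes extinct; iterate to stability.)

Remove I.
Round 1: E (all prey gone) → extinct.
No further losses. Total secondary extinctions: 1.

1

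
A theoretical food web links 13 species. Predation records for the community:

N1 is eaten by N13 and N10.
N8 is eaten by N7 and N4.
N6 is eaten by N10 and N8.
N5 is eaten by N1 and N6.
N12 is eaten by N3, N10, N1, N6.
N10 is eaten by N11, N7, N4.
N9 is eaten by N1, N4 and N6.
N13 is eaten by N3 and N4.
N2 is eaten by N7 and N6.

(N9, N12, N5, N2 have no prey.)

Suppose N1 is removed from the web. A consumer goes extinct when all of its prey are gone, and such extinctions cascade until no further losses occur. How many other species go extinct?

1

Remove N1.
Round 1: N13 (all prey gone) → extinct.
No further losses. Total secondary extinctions: 1.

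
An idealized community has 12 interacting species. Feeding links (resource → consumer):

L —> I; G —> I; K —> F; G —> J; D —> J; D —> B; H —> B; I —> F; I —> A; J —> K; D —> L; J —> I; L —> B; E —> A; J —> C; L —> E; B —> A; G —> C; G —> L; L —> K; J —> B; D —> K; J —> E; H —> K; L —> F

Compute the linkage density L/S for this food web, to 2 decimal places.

There are L = 25 links among S = 12 species.
L/S = 25/12 = 2.0833 ≈ 2.08.

L/S = 2.08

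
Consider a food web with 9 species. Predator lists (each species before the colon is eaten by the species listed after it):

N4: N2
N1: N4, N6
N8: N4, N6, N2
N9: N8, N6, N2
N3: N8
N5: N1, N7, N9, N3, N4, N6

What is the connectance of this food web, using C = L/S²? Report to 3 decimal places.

The web has S = 9 species and L = 16 feeding links.
C = L / S² = 16 / 81 = 0.1975 ≈ 0.198.

C = 0.198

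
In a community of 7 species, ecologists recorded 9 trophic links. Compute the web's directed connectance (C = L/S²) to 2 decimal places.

The web has S = 7 species and L = 9 feeding links.
C = L / S² = 9 / 49 = 0.1837 ≈ 0.18.

C = 0.18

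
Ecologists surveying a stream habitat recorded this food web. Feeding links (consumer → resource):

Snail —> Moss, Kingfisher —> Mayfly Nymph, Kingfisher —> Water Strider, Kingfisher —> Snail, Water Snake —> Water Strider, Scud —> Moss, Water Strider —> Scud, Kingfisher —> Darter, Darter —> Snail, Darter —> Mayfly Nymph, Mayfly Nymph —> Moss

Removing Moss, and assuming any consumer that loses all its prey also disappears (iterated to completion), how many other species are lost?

Remove Moss.
Round 1: Scud (all prey gone), Mayfly Nymph (all prey gone), Snail (all prey gone) → extinct.
Round 2: Water Strider (all prey gone), Darter (all prey gone) → extinct.
Round 3: Water Snake (all prey gone), Kingfisher (all prey gone) → extinct.
No further losses. Total secondary extinctions: 7.

7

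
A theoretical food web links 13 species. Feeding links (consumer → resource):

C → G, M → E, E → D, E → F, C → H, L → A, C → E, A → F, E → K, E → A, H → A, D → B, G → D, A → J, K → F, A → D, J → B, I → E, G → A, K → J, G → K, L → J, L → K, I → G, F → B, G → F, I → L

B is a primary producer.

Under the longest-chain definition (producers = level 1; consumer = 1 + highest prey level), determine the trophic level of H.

B is a producer → level 1.
D eats B → level 2.
A eats D (level 2); other prey at levels: F 2, J 2 → level 3.
H eats A → level 4.

Trophic level 4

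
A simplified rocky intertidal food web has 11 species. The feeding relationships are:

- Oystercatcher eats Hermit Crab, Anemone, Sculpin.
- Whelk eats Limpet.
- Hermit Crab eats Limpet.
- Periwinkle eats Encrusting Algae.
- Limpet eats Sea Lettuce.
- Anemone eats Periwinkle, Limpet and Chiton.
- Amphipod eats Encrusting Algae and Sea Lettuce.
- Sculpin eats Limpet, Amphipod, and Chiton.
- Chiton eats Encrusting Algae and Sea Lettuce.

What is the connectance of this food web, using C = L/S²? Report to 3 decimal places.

C = 0.140

The web has S = 11 species and L = 17 feeding links.
C = L / S² = 17 / 121 = 0.1405 ≈ 0.140.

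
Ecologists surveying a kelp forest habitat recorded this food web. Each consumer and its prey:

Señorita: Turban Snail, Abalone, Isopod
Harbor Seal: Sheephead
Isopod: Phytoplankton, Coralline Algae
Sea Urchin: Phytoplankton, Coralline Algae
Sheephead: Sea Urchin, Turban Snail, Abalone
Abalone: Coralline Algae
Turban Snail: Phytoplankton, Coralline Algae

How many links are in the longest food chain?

One longest chain: Phytoplankton → Sea Urchin → Sheephead → Harbor Seal.
It has 4 species and 3 links.

3 links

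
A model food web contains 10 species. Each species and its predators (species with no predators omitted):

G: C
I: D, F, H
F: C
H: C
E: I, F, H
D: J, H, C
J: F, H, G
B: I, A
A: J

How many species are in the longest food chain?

6 species

One longest chain: E → I → D → J → G → C.
It has 6 species and 5 links.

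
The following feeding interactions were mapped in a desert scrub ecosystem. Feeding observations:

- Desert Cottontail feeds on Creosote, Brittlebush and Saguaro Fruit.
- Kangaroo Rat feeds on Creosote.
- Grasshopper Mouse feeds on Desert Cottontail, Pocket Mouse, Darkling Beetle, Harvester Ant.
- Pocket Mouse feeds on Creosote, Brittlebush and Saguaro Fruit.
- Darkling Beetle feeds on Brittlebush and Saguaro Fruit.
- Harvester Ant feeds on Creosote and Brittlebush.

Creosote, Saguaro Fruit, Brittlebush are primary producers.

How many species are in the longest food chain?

3 species

One longest chain: Creosote → Pocket Mouse → Grasshopper Mouse.
It has 3 species and 2 links.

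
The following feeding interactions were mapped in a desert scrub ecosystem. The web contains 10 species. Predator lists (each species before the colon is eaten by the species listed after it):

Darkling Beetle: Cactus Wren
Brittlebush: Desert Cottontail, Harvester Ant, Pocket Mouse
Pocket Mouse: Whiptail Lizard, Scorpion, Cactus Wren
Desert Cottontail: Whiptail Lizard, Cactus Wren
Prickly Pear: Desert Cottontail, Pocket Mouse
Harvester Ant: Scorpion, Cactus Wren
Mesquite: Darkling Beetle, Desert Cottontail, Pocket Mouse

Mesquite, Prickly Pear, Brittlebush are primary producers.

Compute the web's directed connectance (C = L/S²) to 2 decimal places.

The web has S = 10 species and L = 16 feeding links.
C = L / S² = 16 / 100 = 0.1600 ≈ 0.16.

C = 0.16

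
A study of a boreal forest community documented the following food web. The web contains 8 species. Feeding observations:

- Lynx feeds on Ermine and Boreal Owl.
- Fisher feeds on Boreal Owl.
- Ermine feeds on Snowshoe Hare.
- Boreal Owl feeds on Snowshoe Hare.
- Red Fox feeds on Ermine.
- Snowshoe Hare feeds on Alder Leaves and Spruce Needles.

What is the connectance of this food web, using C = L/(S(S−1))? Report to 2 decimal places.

The web has S = 8 species and L = 8 feeding links.
C = L / (S(S−1)) = 8 / 56 = 0.1429 ≈ 0.14.

C = 0.14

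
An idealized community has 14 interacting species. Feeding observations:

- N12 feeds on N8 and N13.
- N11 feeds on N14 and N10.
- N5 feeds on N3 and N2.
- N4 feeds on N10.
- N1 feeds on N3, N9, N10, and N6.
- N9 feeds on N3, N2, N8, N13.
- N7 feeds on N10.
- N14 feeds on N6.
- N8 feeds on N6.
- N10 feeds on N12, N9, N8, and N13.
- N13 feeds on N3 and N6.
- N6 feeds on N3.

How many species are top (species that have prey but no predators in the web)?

Top species (has prey, but nothing eats it): N5, N7, N1, N11, N4.
Count: 5.

5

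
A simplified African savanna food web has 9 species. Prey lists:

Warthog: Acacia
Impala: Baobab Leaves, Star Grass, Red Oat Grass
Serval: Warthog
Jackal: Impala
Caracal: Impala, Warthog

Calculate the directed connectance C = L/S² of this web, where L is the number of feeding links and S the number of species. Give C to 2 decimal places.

C = 0.10

The web has S = 9 species and L = 8 feeding links.
C = L / S² = 8 / 81 = 0.0988 ≈ 0.10.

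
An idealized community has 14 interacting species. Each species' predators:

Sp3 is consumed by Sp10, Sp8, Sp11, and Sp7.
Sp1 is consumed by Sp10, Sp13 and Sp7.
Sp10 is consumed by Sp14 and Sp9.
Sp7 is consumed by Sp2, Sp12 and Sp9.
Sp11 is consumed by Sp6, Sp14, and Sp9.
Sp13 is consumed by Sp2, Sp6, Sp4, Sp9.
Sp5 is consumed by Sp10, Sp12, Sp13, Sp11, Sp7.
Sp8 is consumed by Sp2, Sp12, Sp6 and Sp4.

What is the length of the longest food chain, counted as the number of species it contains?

One longest chain: Sp1 → Sp10 → Sp14.
It has 3 species and 2 links.

3 species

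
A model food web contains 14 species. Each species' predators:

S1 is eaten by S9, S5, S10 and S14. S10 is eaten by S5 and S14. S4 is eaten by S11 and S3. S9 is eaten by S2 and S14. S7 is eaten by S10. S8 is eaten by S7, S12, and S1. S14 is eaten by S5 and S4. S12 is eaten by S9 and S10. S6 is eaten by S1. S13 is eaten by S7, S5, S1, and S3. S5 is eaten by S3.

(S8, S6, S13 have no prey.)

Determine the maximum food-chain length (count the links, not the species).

One longest chain: S8 → S1 → S9 → S14 → S4 → S11.
It has 6 species and 5 links.

5 links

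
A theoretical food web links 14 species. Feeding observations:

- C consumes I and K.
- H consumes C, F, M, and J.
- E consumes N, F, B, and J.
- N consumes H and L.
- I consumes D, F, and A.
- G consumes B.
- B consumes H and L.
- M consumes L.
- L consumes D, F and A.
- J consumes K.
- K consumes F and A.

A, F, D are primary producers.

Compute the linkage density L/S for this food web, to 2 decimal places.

There are L = 25 links among S = 14 species.
L/S = 25/14 = 1.7857 ≈ 1.79.

L/S = 1.79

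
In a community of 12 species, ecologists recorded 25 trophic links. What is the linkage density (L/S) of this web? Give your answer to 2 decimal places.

There are L = 25 links among S = 12 species.
L/S = 25/12 = 2.0833 ≈ 2.08.

L/S = 2.08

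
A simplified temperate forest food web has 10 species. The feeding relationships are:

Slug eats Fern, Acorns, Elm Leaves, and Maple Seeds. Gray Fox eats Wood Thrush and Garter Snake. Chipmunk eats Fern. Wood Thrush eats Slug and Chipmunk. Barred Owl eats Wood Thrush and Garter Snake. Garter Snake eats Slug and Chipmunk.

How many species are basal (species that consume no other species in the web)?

4

Basal species (no prey listed): Maple Seeds, Elm Leaves, Fern, Acorns.
Count: 4.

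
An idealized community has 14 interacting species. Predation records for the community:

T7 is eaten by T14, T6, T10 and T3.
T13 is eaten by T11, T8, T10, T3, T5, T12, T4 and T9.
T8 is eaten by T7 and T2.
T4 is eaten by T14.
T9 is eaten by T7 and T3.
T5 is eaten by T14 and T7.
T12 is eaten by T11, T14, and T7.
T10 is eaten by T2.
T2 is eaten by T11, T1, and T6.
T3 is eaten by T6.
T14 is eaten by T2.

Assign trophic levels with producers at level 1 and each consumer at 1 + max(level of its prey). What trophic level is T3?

T13 is a producer → level 1.
T8 eats T13 → level 2.
T7 eats T8 (level 2); other prey at levels: T5 2, T9 2, T12 2 → level 3.
T3 eats T7 (level 3); other prey at levels: T13 1, T9 2 → level 4.

Trophic level 4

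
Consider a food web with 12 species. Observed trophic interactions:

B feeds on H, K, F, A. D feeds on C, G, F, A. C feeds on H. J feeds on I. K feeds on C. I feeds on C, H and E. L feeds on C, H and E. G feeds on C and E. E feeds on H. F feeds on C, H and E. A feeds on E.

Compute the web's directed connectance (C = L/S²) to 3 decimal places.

The web has S = 12 species and L = 24 feeding links.
C = L / S² = 24 / 144 = 0.1667 ≈ 0.167.

C = 0.167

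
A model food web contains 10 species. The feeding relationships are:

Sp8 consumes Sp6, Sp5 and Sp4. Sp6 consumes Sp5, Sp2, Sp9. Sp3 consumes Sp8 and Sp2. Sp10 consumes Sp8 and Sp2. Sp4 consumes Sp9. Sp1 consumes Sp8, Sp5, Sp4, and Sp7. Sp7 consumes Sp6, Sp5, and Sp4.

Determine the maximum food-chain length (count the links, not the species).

One longest chain: Sp9 → Sp4 → Sp8 → Sp3.
It has 4 species and 3 links.

3 links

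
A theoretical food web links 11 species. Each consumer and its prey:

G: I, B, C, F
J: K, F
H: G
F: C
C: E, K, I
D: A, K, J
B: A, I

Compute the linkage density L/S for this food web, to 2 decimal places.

There are L = 16 links among S = 11 species.
L/S = 16/11 = 1.4545 ≈ 1.45.

L/S = 1.45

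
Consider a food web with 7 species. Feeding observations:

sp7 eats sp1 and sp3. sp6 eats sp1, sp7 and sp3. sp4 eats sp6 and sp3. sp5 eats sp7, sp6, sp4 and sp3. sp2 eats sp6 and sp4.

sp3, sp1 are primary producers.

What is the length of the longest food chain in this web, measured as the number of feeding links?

One longest chain: sp3 → sp7 → sp6 → sp4 → sp5.
It has 5 species and 4 links.

4 links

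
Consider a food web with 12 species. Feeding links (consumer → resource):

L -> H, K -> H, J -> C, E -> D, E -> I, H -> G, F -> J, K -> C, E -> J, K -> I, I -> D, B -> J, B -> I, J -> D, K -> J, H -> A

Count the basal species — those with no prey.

4

Basal species (no prey listed): A, D, G, C.
Count: 4.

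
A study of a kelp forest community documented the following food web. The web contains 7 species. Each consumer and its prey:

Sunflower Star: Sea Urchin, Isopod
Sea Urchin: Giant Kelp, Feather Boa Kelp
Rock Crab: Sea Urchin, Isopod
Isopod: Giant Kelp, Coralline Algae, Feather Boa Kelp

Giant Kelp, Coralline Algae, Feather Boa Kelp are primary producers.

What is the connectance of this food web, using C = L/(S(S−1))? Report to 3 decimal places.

C = 0.214

The web has S = 7 species and L = 9 feeding links.
C = L / (S(S−1)) = 9 / 42 = 0.2143 ≈ 0.214.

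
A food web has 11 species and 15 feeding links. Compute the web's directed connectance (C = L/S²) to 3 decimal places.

C = 0.124

The web has S = 11 species and L = 15 feeding links.
C = L / S² = 15 / 121 = 0.1240 ≈ 0.124.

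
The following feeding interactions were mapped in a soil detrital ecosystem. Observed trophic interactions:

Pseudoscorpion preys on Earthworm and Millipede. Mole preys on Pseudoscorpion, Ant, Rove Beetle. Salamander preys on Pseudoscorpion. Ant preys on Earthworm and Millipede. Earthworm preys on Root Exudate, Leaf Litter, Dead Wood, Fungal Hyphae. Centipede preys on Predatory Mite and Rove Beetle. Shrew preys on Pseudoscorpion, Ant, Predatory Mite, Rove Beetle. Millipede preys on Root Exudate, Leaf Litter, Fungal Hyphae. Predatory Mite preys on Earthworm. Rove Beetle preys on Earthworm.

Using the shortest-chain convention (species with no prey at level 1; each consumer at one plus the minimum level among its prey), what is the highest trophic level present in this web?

4

Basal resources (level 1): Dead Wood, Fungal Hyphae, Root Exudate, Leaf Litter.
Following each consumer down to its lowest-level prey: Fungal Hyphae → Millipede → Pseudoscorpion → Salamander (levels 1 through 4).
All prey of Salamander (Pseudoscorpion 3) are at level 3 or above, so Salamander is at level 1 + 3 = 4.
Every consumer has at least one prey at level 3 or below, so none exceeds level 4.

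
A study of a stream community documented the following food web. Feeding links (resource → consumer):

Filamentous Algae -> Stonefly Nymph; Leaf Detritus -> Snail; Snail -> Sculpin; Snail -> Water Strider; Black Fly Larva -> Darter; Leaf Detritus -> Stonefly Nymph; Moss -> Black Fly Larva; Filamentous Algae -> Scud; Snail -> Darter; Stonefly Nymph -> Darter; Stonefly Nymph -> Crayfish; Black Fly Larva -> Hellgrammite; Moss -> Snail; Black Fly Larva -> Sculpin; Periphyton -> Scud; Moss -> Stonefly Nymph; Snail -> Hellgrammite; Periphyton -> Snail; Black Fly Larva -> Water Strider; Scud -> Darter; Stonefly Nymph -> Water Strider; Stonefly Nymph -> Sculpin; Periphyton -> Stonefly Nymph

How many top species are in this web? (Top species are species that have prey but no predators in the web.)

Top species (has prey, but nothing eats it): Sculpin, Hellgrammite, Darter, Water Strider, Crayfish.
Count: 5.

5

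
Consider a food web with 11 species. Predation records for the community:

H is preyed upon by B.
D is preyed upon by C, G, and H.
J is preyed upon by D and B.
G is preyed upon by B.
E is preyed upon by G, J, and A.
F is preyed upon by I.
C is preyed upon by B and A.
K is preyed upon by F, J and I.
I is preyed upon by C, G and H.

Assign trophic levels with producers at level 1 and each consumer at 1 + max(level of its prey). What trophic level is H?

Trophic level 4

E is a producer → level 1.
J eats E (level 1); other prey at levels: K 1 → level 2.
D eats J → level 3.
H eats D (level 3); other prey at levels: I 3 → level 4.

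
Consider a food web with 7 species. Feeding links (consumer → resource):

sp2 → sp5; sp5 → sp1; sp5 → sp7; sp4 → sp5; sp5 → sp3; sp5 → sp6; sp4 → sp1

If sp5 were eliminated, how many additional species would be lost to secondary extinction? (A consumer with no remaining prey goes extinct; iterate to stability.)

1

Remove sp5.
Round 1: sp2 (all prey gone) → extinct.
No further losses. Total secondary extinctions: 1.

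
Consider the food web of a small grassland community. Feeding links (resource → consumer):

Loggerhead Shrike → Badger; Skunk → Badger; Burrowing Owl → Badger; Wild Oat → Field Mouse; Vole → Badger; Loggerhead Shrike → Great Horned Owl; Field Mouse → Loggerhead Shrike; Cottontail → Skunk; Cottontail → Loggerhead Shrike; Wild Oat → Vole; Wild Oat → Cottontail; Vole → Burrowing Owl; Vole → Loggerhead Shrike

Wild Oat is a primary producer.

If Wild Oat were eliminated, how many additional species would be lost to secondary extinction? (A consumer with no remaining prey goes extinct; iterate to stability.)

Remove Wild Oat.
Round 1: Cottontail (all prey gone), Vole (all prey gone), Field Mouse (all prey gone) → extinct.
Round 2: Loggerhead Shrike (all prey gone), Burrowing Owl (all prey gone), Skunk (all prey gone) → extinct.
Round 3: Badger (all prey gone), Great Horned Owl (all prey gone) → extinct.
No further losses. Total secondary extinctions: 8.

8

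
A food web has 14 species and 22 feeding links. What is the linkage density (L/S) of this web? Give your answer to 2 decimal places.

There are L = 22 links among S = 14 species.
L/S = 22/14 = 1.5714 ≈ 1.57.

L/S = 1.57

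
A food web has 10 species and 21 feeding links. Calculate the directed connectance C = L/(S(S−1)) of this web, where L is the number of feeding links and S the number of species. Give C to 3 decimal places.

The web has S = 10 species and L = 21 feeding links.
C = L / (S(S−1)) = 21 / 90 = 0.2333 ≈ 0.233.

C = 0.233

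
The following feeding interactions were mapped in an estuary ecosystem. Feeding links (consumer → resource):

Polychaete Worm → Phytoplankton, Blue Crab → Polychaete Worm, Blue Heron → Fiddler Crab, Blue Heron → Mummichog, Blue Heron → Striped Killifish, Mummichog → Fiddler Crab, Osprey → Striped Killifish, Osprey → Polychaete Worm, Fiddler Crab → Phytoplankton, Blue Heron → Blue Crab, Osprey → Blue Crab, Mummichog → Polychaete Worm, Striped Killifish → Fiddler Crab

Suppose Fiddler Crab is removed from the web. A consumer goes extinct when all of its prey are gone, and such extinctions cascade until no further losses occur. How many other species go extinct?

1

Remove Fiddler Crab.
Round 1: Striped Killifish (all prey gone) → extinct.
No further losses. Total secondary extinctions: 1.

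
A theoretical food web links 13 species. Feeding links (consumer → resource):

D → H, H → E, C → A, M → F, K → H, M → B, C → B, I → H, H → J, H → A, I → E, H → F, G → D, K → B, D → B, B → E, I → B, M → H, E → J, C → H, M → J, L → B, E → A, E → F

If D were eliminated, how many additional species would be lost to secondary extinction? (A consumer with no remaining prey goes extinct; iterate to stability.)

Remove D.
Round 1: G (all prey gone) → extinct.
No further losses. Total secondary extinctions: 1.

1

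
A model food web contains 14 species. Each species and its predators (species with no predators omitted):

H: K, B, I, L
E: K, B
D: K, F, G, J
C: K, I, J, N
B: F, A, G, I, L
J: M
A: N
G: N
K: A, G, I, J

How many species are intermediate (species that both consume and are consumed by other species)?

Intermediate species (has both prey and predators): K, B, A, G, J.
Count: 5.

5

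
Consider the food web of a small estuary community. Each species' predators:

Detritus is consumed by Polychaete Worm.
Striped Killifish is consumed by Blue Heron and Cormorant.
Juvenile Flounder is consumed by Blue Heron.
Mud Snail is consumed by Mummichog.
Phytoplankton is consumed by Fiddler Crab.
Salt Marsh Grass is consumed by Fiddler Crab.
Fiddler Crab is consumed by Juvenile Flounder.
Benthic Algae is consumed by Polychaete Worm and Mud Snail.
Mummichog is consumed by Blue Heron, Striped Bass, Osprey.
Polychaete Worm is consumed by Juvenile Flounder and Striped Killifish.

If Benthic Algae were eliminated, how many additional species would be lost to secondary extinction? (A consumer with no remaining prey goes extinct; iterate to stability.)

Remove Benthic Algae.
Round 1: Mud Snail (all prey gone) → extinct.
Round 2: Mummichog (all prey gone) → extinct.
Round 3: Osprey (all prey gone), Striped Bass (all prey gone) → extinct.
No further losses. Total secondary extinctions: 4.

4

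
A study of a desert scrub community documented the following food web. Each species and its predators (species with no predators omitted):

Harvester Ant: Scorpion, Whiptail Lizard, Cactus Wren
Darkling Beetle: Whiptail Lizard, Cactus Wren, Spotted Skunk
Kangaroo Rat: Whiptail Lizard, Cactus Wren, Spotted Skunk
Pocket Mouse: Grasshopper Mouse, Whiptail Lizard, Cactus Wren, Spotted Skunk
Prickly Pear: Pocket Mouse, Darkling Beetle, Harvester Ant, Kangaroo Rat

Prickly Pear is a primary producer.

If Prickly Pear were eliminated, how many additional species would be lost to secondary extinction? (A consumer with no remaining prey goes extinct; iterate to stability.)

Remove Prickly Pear.
Round 1: Pocket Mouse (all prey gone), Darkling Beetle (all prey gone), Harvester Ant (all prey gone), Kangaroo Rat (all prey gone) → extinct.
Round 2: Scorpion (all prey gone), Grasshopper Mouse (all prey gone), Whiptail Lizard (all prey gone), Cactus Wren (all prey gone), Spotted Skunk (all prey gone) → extinct.
No further losses. Total secondary extinctions: 9.

9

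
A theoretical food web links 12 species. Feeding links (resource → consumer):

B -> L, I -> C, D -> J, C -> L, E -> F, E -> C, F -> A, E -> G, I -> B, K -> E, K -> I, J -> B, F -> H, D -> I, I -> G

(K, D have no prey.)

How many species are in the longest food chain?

One longest chain: K → E → F → H.
It has 4 species and 3 links.

4 species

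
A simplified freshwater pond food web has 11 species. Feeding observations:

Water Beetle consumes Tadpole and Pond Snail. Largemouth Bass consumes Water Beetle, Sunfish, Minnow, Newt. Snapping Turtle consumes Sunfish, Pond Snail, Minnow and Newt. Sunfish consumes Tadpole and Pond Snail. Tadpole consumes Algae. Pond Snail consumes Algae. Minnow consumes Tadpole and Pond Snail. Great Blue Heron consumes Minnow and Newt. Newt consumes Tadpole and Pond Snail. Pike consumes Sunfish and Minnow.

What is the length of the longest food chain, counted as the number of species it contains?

4 species

One longest chain: Algae → Tadpole → Sunfish → Pike.
It has 4 species and 3 links.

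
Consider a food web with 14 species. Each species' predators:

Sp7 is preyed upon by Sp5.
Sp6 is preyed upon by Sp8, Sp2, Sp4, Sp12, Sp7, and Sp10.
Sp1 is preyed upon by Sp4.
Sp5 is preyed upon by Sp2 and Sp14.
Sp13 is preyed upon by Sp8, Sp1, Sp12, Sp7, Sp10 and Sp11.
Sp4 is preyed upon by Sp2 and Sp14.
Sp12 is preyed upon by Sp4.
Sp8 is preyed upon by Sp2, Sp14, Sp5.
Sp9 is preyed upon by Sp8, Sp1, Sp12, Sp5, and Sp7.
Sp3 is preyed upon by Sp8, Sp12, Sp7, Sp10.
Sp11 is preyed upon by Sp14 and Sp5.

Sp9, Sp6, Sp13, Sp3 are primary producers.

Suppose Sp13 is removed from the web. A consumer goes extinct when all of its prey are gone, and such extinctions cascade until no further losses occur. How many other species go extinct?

Remove Sp13.
Round 1: Sp11 (all prey gone) → extinct.
No further losses. Total secondary extinctions: 1.

1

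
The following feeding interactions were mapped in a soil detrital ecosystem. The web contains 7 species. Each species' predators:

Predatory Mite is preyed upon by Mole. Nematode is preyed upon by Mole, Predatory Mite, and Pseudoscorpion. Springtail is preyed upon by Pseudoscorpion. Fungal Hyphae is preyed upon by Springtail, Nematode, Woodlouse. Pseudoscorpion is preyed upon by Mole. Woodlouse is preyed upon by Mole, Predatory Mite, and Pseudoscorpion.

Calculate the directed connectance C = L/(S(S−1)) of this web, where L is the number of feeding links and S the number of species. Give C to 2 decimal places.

C = 0.29

The web has S = 7 species and L = 12 feeding links.
C = L / (S(S−1)) = 12 / 42 = 0.2857 ≈ 0.29.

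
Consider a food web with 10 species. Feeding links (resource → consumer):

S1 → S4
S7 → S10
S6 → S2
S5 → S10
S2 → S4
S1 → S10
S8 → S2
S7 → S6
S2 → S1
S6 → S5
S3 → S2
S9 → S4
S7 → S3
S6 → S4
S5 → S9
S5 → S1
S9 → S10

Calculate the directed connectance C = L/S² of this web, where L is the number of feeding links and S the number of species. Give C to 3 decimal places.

C = 0.170

The web has S = 10 species and L = 17 feeding links.
C = L / S² = 17 / 100 = 0.1700 ≈ 0.170.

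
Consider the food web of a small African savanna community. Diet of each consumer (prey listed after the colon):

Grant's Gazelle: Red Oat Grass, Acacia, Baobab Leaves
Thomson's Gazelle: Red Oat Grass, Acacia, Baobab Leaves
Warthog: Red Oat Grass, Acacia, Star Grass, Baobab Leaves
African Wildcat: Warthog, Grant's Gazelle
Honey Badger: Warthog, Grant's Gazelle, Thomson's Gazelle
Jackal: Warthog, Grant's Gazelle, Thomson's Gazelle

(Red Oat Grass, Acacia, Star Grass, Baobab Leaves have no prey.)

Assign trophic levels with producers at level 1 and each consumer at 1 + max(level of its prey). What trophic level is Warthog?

Trophic level 2

Red Oat Grass is a producer → level 1.
Warthog eats Red Oat Grass (level 1); other prey at levels: Acacia 1, Star Grass 1, Baobab Leaves 1 → level 2.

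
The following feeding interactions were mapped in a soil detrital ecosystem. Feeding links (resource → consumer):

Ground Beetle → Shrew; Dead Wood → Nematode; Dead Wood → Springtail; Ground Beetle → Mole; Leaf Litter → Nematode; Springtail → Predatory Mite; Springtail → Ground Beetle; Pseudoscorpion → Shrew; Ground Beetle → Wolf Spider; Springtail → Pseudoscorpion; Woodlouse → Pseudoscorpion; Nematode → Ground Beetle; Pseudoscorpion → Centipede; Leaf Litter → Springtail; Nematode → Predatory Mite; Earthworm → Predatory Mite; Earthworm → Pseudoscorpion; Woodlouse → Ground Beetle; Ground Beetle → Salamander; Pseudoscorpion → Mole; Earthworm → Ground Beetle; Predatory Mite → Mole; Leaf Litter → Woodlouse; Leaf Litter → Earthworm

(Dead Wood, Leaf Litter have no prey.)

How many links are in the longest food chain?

3 links

One longest chain: Leaf Litter → Woodlouse → Ground Beetle → Mole.
It has 4 species and 3 links.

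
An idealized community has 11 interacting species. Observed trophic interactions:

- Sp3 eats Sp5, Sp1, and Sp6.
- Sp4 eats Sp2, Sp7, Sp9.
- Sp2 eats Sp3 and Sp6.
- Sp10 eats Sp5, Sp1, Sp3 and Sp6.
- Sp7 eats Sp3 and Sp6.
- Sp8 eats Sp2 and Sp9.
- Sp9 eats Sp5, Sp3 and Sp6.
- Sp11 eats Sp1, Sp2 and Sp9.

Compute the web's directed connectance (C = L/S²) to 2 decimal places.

The web has S = 11 species and L = 22 feeding links.
C = L / S² = 22 / 121 = 0.1818 ≈ 0.18.

C = 0.18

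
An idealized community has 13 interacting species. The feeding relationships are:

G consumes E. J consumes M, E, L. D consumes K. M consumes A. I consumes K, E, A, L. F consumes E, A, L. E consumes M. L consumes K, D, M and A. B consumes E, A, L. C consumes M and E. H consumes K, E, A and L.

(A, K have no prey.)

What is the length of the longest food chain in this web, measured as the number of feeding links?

One longest chain: A → M → E → G.
It has 4 species and 3 links.

3 links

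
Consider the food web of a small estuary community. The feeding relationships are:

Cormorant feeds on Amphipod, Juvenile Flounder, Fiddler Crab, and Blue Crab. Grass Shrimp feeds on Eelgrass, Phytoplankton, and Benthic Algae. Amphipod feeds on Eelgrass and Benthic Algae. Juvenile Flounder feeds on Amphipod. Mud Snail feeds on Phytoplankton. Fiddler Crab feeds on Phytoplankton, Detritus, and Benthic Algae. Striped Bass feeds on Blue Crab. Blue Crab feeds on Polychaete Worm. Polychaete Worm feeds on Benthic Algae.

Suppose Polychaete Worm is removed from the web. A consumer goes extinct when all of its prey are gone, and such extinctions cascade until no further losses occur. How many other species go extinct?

Remove Polychaete Worm.
Round 1: Blue Crab (all prey gone) → extinct.
Round 2: Striped Bass (all prey gone) → extinct.
No further losses. Total secondary extinctions: 2.

2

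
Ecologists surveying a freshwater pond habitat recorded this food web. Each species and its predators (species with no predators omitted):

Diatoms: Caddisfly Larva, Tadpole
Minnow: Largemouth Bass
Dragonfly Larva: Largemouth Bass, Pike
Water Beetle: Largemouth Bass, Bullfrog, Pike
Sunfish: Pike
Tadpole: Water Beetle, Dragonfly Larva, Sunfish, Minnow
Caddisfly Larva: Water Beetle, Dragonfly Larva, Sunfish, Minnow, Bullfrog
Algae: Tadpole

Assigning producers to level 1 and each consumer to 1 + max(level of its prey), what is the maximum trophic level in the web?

Producers (level 1): Diatoms, Algae.
Diatoms → Caddisfly Larva → Water Beetle → Largemouth Bass gives Largemouth Bass level 4.
No species has a prey at level 4, so no species reaches level 5.

4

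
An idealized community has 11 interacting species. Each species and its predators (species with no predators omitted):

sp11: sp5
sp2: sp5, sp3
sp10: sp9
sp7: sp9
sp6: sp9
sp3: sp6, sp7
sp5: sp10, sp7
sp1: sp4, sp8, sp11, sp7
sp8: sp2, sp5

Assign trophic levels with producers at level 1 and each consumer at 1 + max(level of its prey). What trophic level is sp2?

Trophic level 3

sp1 is a producer → level 1.
sp8 eats sp1 → level 2.
sp2 eats sp8 → level 3.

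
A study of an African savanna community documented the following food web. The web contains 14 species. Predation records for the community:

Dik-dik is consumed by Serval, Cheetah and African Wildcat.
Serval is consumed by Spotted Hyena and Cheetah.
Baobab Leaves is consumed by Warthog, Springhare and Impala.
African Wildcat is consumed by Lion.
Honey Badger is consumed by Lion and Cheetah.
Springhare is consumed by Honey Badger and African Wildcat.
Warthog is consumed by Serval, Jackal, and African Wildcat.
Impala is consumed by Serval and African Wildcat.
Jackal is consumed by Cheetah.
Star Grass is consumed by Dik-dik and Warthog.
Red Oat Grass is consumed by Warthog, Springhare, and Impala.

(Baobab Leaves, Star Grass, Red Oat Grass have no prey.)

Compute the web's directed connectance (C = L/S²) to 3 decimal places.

C = 0.122

The web has S = 14 species and L = 24 feeding links.
C = L / S² = 24 / 196 = 0.1224 ≈ 0.122.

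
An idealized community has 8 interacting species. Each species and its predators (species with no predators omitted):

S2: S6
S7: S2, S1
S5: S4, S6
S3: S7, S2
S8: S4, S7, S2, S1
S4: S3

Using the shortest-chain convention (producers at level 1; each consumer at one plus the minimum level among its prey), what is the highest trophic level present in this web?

3

Producers (level 1): S8, S5.
Following each consumer down to its lowest-level prey: S8 → S4 → S3 (levels 1 through 3).
All prey of S3 (S4 2) are at level 2 or above, so S3 is at level 1 + 2 = 3.
Every consumer has at least one prey at level 2 or below, so none exceeds level 3.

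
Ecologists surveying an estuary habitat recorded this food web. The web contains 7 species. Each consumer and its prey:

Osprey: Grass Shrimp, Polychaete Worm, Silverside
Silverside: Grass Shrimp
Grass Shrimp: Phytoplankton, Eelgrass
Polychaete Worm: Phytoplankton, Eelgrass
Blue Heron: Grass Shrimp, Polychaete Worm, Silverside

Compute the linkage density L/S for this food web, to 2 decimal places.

There are L = 11 links among S = 7 species.
L/S = 11/7 = 1.5714 ≈ 1.57.

L/S = 1.57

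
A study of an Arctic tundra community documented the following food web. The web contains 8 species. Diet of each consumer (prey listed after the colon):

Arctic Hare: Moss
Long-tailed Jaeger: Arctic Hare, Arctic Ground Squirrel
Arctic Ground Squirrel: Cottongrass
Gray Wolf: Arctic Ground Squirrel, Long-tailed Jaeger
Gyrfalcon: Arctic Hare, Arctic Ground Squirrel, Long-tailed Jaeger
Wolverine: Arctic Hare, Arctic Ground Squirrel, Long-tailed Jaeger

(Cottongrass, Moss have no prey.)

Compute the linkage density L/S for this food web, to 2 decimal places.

L/S = 1.50

There are L = 12 links among S = 8 species.
L/S = 12/8 = 1.5000 ≈ 1.50.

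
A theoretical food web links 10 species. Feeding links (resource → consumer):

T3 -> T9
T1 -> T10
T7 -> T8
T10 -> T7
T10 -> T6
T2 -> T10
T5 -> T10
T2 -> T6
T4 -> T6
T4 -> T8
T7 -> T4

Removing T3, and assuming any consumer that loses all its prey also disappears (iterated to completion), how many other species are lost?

Remove T3.
Round 1: T9 (all prey gone) → extinct.
No further losses. Total secondary extinctions: 1.

1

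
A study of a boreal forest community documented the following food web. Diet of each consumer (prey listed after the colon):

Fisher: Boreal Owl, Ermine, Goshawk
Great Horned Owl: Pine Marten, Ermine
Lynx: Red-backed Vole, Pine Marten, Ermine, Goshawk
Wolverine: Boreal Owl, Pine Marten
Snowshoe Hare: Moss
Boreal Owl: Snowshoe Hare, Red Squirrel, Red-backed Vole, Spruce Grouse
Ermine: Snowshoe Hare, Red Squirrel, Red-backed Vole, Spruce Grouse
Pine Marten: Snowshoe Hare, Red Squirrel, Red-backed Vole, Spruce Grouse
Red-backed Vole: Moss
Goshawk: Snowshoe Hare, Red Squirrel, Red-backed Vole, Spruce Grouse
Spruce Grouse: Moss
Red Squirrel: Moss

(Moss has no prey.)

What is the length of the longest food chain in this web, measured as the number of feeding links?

One longest chain: Moss → Snowshoe Hare → Pine Marten → Great Horned Owl.
It has 4 species and 3 links.

3 links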